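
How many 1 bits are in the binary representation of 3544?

7

3544 = 110111011000
Count the 1s: 1 + 1 + 1 + 1 + 1 + 1 + 1 = 7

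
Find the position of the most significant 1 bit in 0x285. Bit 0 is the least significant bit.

0x285 = 1010000101
The topmost 1 is at position 9 (since 2^9 = 512 ≤ 645 < 1024).

9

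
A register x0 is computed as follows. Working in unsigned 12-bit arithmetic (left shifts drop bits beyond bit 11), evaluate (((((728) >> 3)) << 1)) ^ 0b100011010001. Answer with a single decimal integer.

2151

728 = 001011011000
→ >> 3 → 000001011011 = 91
→ << 1 (mod 2^12) → 000010110110 = 182
0b100011010001 = 100011010001
→ ^ → 100001100111 = 2151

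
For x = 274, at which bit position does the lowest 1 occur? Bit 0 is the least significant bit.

274 = 100010010
Trailing zeros: 1, so the lowest set bit is bit 1 (value 2).

1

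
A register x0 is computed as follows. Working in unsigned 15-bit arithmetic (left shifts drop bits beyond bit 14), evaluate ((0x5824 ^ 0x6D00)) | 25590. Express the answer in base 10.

30710

0x5824 = 101100000100100
0x6D00 = 110110100000000
→ ^ → 011010100100100 = 13604
25590 = 110001111110110
→ | → 111011111110110 = 30710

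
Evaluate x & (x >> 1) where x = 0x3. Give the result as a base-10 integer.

x = 11 = 3
x>>1 = 01
AND  = 01 = 1
(x & (x >> 1) has a 1 wherever x has two consecutive 1 bits.)

1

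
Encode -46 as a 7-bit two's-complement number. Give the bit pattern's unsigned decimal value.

46 in 7 bits: 0101110
Invert: 1010001
Add 1:  1010010 = 82
(Check: 2^7 - 46 = 128 - 46 = 82.)

82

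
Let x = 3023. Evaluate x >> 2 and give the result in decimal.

755

3023 = 101111001111
shift right by 2 → 001011110011 = 755
(equivalently, floor(3023 / 4))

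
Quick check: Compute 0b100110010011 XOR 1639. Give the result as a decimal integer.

a = 100110010011
1639 = 011001100111
XOR → 111111110100 = 4084

4084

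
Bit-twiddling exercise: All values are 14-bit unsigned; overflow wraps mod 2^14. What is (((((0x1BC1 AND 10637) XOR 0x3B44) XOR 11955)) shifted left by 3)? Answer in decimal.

9136

0x1BC1 = 01101111000001
10637 = 10100110001101
→ AND → 00100110000001 = 2433
0x3B44 = 11101101000100
→ XOR → 11001011000101 = 12997
11955 = 10111010110011
→ XOR → 01110001110110 = 7286
→ shifted left by 3 (mod 2^14) → 10001110110000 = 9136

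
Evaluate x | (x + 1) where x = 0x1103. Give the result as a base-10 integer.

4359

x = 1000100000011 = 4355
x + 1 = 1000100000100
OR    = 1000100000111 = 4359
(x | (x + 1) sets the lowest cleared bit.)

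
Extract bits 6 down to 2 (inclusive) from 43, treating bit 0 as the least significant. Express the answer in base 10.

10

v = 00101011
Shift right by 2: 001010
Mask low 5 bits: 01010 = 10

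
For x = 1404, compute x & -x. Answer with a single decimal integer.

4

x = 10101111100 = 1404
-x (two's complement) = …01010000100
AND   = 00000000100 = 4
(x & -x isolates the lowest set bit of x.)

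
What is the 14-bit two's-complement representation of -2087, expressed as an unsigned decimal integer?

2087 in 14 bits: 00100000100111
Invert: 11011111011000
Add 1:  11011111011001 = 14297
(Check: 2^14 - 2087 = 16384 - 2087 = 14297.)

14297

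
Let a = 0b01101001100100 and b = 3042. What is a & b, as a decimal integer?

2656

a = 1101001100100
3042 = 0101111100010
AND → 0101001100000 = 2656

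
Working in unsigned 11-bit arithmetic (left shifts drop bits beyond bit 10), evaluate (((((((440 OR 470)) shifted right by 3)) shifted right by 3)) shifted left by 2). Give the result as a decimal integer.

28

440 = 00110111000
470 = 00111010110
→ OR → 00111111110 = 510
→ shifted right by 3 → 00000111111 = 63
→ shifted right by 3 → 00000000111 = 7
→ shifted left by 2 (mod 2^11) → 00000011100 = 28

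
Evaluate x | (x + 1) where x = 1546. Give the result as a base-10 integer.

1547

x = 11000001010 = 1546
x + 1 = 11000001011
OR    = 11000001011 = 1547
(x | (x + 1) sets the lowest cleared bit.)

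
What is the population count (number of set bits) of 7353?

7353 = 1110010111001
Count the 1s: 1 + 1 + 1 + 1 + 1 + 1 + 1 + 1 = 8

8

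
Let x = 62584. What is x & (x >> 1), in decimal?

28728

x = 1111010001111000 = 62584
x>>1 = 0111101000111100
AND  = 0111000000111000 = 28728
(x & (x >> 1) has a 1 wherever x has two consecutive 1 bits.)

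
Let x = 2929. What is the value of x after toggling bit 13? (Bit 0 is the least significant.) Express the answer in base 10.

x = 00101101110001
bit 13 is currently 0; toggle it via x ^ (1 << 13) = x ^ 8192
→ 10101101110001 = 11121

11121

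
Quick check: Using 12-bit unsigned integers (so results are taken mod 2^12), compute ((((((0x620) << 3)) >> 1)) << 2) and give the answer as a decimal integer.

512

0x620 = 011000100000
→ << 3 (mod 2^12) → 000100000000 = 256
→ >> 1 → 000010000000 = 128
→ << 2 (mod 2^12) → 001000000000 = 512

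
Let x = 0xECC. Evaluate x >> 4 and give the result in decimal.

0xECC = 111011001100
shift right by 4 → 000011101100 = 236
(equivalently, floor(3788 / 16))

236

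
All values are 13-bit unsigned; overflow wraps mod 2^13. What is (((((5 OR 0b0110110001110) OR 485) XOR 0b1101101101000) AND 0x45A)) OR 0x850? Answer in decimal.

5 = 0000000000101
0b0110110001110 = 0110110001110
→ OR → 0110110001111 = 3471
485 = 0000111100101
→ OR → 0110111101111 = 3567
0b1101101101000 = 1101101101000
→ XOR → 1011010000111 = 5767
0x45A = 0010001011010
→ AND → 0010000000010 = 1026
0x850 = 0100001010000
→ OR → 0110001010010 = 3154

3154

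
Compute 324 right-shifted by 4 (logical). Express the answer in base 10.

20

324 = 101000100
shift right by 4 → 000010100 = 20
(equivalently, floor(324 / 16))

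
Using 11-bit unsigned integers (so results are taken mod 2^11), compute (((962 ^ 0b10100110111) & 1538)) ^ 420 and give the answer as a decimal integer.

962 = 01111000010
0b10100110111 = 10100110111
→ ^ → 11011110101 = 1781
1538 = 11000000010
→ & → 11000000000 = 1536
420 = 00110100100
→ ^ → 11110100100 = 1956

1956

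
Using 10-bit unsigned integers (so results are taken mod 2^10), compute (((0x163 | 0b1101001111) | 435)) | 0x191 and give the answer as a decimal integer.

1023

0x163 = 0101100011
0b1101001111 = 1101001111
→ | → 1101101111 = 879
435 = 0110110011
→ | → 1111111111 = 1023
0x191 = 0110010001
→ | → 1111111111 = 1023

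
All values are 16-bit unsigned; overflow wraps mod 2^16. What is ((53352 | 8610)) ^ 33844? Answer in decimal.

53352 = 1101000001101000
8610 = 0010000110100010
→ | → 1111000111101010 = 61930
33844 = 1000010000110100
→ ^ → 0111010111011110 = 30174

30174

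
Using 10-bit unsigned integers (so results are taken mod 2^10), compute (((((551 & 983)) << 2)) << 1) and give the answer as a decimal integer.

551 = 1000100111
983 = 1111010111
→ & → 1000000111 = 519
→ << 2 (mod 2^10) → 0000011100 = 28
→ << 1 (mod 2^10) → 0000111000 = 56

56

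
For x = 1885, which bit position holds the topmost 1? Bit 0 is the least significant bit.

10

1885 = 11101011101
The topmost 1 is at position 10 (since 2^10 = 1024 ≤ 1885 < 2048).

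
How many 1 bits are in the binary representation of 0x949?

5

0x949 = 100101001001
Count the 1s: 1 + 1 + 1 + 1 + 1 = 5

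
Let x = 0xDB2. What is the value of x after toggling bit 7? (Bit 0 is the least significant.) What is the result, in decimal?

x = 110110110010
bit 7 is currently 1; toggle it via x ^ (1 << 7) = x ^ 128
→ 110100110010 = 3378

3378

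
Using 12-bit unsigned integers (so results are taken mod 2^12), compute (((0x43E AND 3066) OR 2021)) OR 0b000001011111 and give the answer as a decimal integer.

0x43E = 010000111110
3066 = 101111111010
→ AND → 000000111010 = 58
2021 = 011111100101
→ OR → 011111111111 = 2047
0b000001011111 = 000001011111
→ OR → 011111111111 = 2047

2047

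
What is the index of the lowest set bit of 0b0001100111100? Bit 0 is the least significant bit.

2

0b0001100111100 = 1100111100
Trailing zeros: 2, so the lowest set bit is bit 2 (value 4).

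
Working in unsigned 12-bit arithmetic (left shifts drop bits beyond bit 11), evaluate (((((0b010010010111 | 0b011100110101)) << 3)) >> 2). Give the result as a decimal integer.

0b010010010111 = 010010010111
0b011100110101 = 011100110101
→ | → 011110110111 = 1975
→ << 3 (mod 2^12) → 110110111000 = 3512
→ >> 2 → 001101101110 = 878

878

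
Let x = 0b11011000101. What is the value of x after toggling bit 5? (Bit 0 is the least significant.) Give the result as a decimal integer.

1765

x = 11011000101
bit 5 is currently 0; toggle it via x ^ (1 << 5) = x ^ 32
→ 11011100101 = 1765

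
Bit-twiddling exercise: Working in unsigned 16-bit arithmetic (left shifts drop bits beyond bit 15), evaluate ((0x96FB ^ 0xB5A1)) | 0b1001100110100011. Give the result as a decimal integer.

0x96FB = 1001011011111011
0xB5A1 = 1011010110100001
→ ^ → 0010001101011010 = 9050
0b1001100110100011 = 1001100110100011
→ | → 1011101111111011 = 48123

48123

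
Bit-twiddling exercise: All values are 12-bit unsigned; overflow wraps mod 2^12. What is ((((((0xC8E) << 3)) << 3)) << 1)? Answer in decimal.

1792

0xC8E = 110010001110
→ << 3 (mod 2^12) → 010001110000 = 1136
→ << 3 (mod 2^12) → 001110000000 = 896
→ << 1 (mod 2^12) → 011100000000 = 1792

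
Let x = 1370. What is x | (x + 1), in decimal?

1371

x = 10101011010 = 1370
x + 1 = 10101011011
OR    = 10101011011 = 1371
(x | (x + 1) sets the lowest cleared bit.)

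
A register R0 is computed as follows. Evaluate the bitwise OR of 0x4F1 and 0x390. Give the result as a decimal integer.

0x4F1 = 10011110001
0x390 = 01110010000
 OR → 11111110001 = 2033

2033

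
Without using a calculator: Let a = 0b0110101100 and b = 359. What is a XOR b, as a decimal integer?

a = 110101100
359 = 101100111
XOR → 011001011 = 203

203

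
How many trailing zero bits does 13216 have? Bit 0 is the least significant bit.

5

13216 = 11001110100000
Trailing zeros: 5, so the lowest set bit is bit 5 (value 32).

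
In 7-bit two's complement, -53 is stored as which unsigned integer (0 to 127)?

75

53 in 7 bits: 0110101
Invert: 1001010
Add 1:  1001011 = 75
(Check: 2^7 - 53 = 128 - 53 = 75.)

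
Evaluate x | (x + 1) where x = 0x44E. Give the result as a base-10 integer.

1103

x = 10001001110 = 1102
x + 1 = 10001001111
OR    = 10001001111 = 1103
(x | (x + 1) sets the lowest cleared bit.)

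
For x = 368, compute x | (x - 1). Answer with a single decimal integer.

x = 101110000 = 368
x - 1 = 101101111
OR    = 101111111 = 383
(x | (x - 1) sets all bits below the lowest set bit.)

383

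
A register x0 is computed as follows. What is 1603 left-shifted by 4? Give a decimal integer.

25648

1603 = 000011001000011
shift left by 4 → 110010000110000 = 25648
(equivalently, 1603 × 2^4 = 1603 × 16)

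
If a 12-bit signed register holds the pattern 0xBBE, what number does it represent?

pattern = 101110111110 (MSB is 1 ⇒ negative)
Invert: 010001000001, add 1 → 010001000010 = 1090, so the value is -1090.
(Equivalently: 3006 - 2^12 = 3006 - 4096 = -1090.)

-1090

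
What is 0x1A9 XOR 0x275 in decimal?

0x1A9 = 0110101001
0x275 = 1001110101
XOR → 1111011100 = 988

988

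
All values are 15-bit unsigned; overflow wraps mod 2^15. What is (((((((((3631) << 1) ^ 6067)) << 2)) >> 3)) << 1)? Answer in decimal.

3052

3631 = 000111000101111
→ << 1 (mod 2^15) → 001110001011110 = 7262
6067 = 001011110110011
→ ^ → 000101111101101 = 3053
→ << 2 (mod 2^15) → 010111110110100 = 12212
→ >> 3 → 000010111110110 = 1526
→ << 1 (mod 2^15) → 000101111101100 = 3052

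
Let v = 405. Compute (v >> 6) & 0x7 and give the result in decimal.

v = 110010101
Shift right by 6: 110
Mask low 3 bits: 110 = 6

6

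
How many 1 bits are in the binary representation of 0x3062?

0x3062 = 11000001100010
Count the 1s: 1 + 1 + 1 + 1 + 1 = 5

5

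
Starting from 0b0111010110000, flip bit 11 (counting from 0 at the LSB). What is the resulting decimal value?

1712

x = 0111010110000
bit 11 is currently 1; toggle it via x ^ (1 << 11) = x ^ 2048
→ 0011010110000 = 1712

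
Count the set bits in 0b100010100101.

n = 100010100101
Count the 1s: 1 + 1 + 1 + 1 + 1 = 5

5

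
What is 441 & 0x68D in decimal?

441 = 00110111001
0x68D = 11010001101
AND → 00010001001 = 137

137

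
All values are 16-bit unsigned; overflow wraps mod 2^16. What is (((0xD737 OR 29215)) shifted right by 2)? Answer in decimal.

0xD737 = 1101011100110111
29215 = 0111001000011111
→ OR → 1111011100111111 = 63295
→ shifted right by 2 → 0011110111001111 = 15823

15823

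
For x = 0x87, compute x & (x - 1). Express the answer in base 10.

x = 10000111 = 135
x - 1 = 10000110
AND   = 10000110 = 134
(x & (x - 1) clears the lowest set bit of x.)

134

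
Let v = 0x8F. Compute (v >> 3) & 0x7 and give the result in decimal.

v = 010001111
Shift right by 3: 010001
Mask low 3 bits: 001 = 1

1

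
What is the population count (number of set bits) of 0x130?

3

0x130 = 100110000
Count the 1s: 1 + 1 + 1 = 3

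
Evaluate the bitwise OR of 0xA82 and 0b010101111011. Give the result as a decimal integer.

0xA82 = 101010000010
b = 010101111011
 OR → 111111111011 = 4091

4091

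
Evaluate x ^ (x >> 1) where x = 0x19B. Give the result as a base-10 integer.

x = 110011011 = 411
x>>1 = 011001101
XOR  = 101010110 = 342
(x ^ (x >> 1) gives the standard binary-reflected Gray code of x.)

342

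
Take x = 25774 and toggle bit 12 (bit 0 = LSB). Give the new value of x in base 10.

x = 110010010101110
bit 12 is currently 0; toggle it via x ^ (1 << 12) = x ^ 4096
→ 111010010101110 = 29870

29870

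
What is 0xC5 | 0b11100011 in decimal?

0xC5 = 11000101
b = 11100011
 OR → 11100111 = 231

231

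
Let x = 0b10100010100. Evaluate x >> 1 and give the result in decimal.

x = 10100010100
shift right by 1 → 01010001010 = 650
(equivalently, floor(1300 / 2))

650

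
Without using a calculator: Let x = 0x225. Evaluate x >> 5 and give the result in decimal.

17

0x225 = 1000100101
shift right by 5 → 0000010001 = 17
(equivalently, floor(549 / 32))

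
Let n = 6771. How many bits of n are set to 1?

6771 = 1101001110011
Count the 1s: 1 + 1 + 1 + 1 + 1 + 1 + 1 + 1 = 8

8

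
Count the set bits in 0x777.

9

0x777 = 11101110111
Count the 1s: 1 + 1 + 1 + 1 + 1 + 1 + 1 + 1 + 1 = 9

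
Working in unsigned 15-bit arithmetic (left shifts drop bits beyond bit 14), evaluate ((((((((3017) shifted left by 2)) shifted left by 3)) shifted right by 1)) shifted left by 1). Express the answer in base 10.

31008

3017 = 000101111001001
→ shifted left by 2 (mod 2^15) → 010111100100100 = 12068
→ shifted left by 3 (mod 2^15) → 111100100100000 = 31008
→ shifted right by 1 → 011110010010000 = 15504
→ shifted left by 1 (mod 2^15) → 111100100100000 = 31008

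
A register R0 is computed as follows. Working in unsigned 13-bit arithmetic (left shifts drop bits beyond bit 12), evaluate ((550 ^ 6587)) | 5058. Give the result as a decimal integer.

7135

550 = 0001000100110
6587 = 1100110111011
→ ^ → 1101110011101 = 7069
5058 = 1001111000010
→ | → 1101111011111 = 7135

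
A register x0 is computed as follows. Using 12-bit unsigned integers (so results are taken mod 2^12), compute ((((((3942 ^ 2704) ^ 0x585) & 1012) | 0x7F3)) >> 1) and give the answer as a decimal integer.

1017

3942 = 111101100110
2704 = 101010010000
→ ^ → 010111110110 = 1526
0x585 = 010110000101
→ ^ → 000001110011 = 115
1012 = 001111110100
→ & → 000001110000 = 112
0x7F3 = 011111110011
→ | → 011111110011 = 2035
→ >> 1 → 001111111001 = 1017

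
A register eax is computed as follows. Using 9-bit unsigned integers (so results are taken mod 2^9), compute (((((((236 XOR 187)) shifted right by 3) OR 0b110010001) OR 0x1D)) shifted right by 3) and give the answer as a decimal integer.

236 = 011101100
187 = 010111011
→ XOR → 001010111 = 87
→ shifted right by 3 → 000001010 = 10
0b110010001 = 110010001
→ OR → 110011011 = 411
0x1D = 000011101
→ OR → 110011111 = 415
→ shifted right by 3 → 000110011 = 51

51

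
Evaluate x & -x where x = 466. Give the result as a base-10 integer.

2

x = 111010010 = 466
-x (two's complement) = …000101110
AND   = 000000010 = 2
(x & -x isolates the lowest set bit of x.)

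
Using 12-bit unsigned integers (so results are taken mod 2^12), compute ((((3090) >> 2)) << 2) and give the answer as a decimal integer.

3090 = 110000010010
→ >> 2 → 001100000100 = 772
→ << 2 (mod 2^12) → 110000010000 = 3088

3088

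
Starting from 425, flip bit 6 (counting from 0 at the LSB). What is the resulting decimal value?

x = 110101001
bit 6 is currently 0; toggle it via x ^ (1 << 6) = x ^ 64
→ 111101001 = 489

489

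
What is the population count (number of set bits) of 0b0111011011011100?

10

n = 111011011011100
Count the 1s: 1 + 1 + 1 + 1 + 1 + 1 + 1 + 1 + 1 + 1 = 10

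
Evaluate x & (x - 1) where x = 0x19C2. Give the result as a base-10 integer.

x = 1100111000010 = 6594
x - 1 = 1100111000001
AND   = 1100111000000 = 6592
(x & (x - 1) clears the lowest set bit of x.)

6592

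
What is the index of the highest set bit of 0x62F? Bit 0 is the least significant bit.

10

0x62F = 11000101111
The topmost 1 is at position 10 (since 2^10 = 1024 ≤ 1583 < 2048).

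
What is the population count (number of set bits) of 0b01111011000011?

n = 1111011000011
Count the 1s: 1 + 1 + 1 + 1 + 1 + 1 + 1 + 1 = 8

8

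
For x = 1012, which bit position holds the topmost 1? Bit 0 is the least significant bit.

9

1012 = 1111110100
The topmost 1 is at position 9 (since 2^9 = 512 ≤ 1012 < 1024).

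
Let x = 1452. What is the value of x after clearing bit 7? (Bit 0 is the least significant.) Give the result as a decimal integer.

x = 010110101100
bit 7 is currently 1; clear it via x & ~(1 << 7) = x & ~128
→ 010100101100 = 1324

1324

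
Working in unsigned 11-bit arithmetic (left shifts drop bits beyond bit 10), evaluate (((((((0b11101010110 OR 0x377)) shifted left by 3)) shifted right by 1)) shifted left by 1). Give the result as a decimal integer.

0b11101010110 = 11101010110
0x377 = 01101110111
→ OR → 11101110111 = 1911
→ shifted left by 3 (mod 2^11) → 01110111000 = 952
→ shifted right by 1 → 00111011100 = 476
→ shifted left by 1 (mod 2^11) → 01110111000 = 952

952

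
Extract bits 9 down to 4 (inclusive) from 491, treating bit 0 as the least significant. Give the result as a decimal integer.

v = 00111101011
Shift right by 4: 0011110
Mask low 6 bits: 011110 = 30

30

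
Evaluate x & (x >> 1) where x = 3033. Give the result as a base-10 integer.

456

x = 101111011001 = 3033
x>>1 = 010111101100
AND  = 000111001000 = 456
(x & (x >> 1) has a 1 wherever x has two consecutive 1 bits.)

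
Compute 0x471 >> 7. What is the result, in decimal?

8

0x471 = 10001110001
shift right by 7 → 00000001000 = 8
(equivalently, floor(1137 / 128))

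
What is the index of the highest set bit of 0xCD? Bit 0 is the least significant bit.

7

0xCD = 11001101
The topmost 1 is at position 7 (since 2^7 = 128 ≤ 205 < 256).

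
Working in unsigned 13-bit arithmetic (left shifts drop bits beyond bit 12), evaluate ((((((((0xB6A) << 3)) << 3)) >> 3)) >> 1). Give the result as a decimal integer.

424

0xB6A = 0101101101010
→ << 3 (mod 2^13) → 1101101010000 = 6992
→ << 3 (mod 2^13) → 1101010000000 = 6784
→ >> 3 → 0001101010000 = 848
→ >> 1 → 0000110101000 = 424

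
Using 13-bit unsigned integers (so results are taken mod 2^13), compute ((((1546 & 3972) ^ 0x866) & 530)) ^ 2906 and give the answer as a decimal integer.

1546 = 0011000001010
3972 = 0111110000100
→ & → 0011000000000 = 1536
0x866 = 0100001100110
→ ^ → 0111001100110 = 3686
530 = 0001000010010
→ & → 0001000000010 = 514
2906 = 0101101011010
→ ^ → 0100101011000 = 2392

2392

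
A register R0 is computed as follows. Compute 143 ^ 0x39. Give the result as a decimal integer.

143 = 10001111
0x39 = 00111001
XOR → 10110110 = 182

182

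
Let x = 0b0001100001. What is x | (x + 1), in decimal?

99

x = 1100001 = 97
x + 1 = 1100010
OR    = 1100011 = 99
(x | (x + 1) sets the lowest cleared bit.)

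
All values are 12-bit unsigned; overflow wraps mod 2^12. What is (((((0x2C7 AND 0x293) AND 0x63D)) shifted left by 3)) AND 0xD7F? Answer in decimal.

8

0x2C7 = 001011000111
0x293 = 001010010011
→ AND → 001010000011 = 643
0x63D = 011000111101
→ AND → 001000000001 = 513
→ shifted left by 3 (mod 2^12) → 000000001000 = 8
0xD7F = 110101111111
→ AND → 000000001000 = 8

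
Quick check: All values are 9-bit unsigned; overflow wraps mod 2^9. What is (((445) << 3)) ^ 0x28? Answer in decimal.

445 = 110111101
→ << 3 (mod 2^9) → 111101000 = 488
0x28 = 000101000
→ ^ → 111000000 = 448

448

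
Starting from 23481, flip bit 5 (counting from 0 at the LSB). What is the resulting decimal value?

x = 101101110111001
bit 5 is currently 1; toggle it via x ^ (1 << 5) = x ^ 32
→ 101101110011001 = 23449

23449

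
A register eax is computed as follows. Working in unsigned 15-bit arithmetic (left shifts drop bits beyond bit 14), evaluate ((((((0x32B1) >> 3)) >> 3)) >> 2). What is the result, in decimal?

50

0x32B1 = 011001010110001
→ >> 3 → 000011001010110 = 1622
→ >> 3 → 000000011001010 = 202
→ >> 2 → 000000000110010 = 50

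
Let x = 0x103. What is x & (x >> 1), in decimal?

1

x = 100000011 = 259
x>>1 = 010000001
AND  = 000000001 = 1
(x & (x >> 1) has a 1 wherever x has two consecutive 1 bits.)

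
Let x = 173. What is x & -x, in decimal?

x = 10101101 = 173
-x (two's complement) = …01010011
AND   = 00000001 = 1
(x & -x isolates the lowest set bit of x.)

1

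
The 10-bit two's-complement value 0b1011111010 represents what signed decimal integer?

-262

pattern = 1011111010 (MSB is 1 ⇒ negative)
Invert: 0100000101, add 1 → 0100000110 = 262, so the value is -262.
(Equivalently: 762 - 2^10 = 762 - 1024 = -262.)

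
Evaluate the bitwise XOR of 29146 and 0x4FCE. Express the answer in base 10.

29146 = 111000111011010
0x4FCE = 100111111001110
XOR → 011111000010100 = 15892

15892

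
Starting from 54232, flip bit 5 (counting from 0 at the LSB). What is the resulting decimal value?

54264

x = 1101001111011000
bit 5 is currently 0; toggle it via x ^ (1 << 5) = x ^ 32
→ 1101001111111000 = 54264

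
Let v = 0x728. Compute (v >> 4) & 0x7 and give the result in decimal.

2

v = 11100101000
Shift right by 4: 1110010
Mask low 3 bits: 010 = 2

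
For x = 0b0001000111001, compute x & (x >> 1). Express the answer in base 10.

x = 1000111001 = 569
x>>1 = 0100011100
AND  = 0000011000 = 24
(x & (x >> 1) has a 1 wherever x has two consecutive 1 bits.)

24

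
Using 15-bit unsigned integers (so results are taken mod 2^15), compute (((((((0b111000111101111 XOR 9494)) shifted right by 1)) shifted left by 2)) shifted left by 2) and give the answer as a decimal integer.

10176

0b111000111101111 = 111000111101111
9494 = 010010100010110
→ XOR → 101010011111001 = 21753
→ shifted right by 1 → 010101001111100 = 10876
→ shifted left by 2 (mod 2^15) → 010100111110000 = 10736
→ shifted left by 2 (mod 2^15) → 010011111000000 = 10176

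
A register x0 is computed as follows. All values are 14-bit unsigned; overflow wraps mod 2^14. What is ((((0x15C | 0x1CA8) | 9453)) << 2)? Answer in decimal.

0x15C = 00000101011100
0x1CA8 = 01110010101000
→ | → 01110111111100 = 7676
9453 = 10010011101101
→ | → 11110111111101 = 15869
→ << 2 (mod 2^14) → 11011111110100 = 14324

14324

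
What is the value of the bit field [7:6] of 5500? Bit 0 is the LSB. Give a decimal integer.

v = 1010101111100
Shift right by 6: 1010101
Mask low 2 bits: 01 = 1

1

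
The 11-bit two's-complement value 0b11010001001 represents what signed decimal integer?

pattern = 11010001001 (MSB is 1 ⇒ negative)
Invert: 00101110110, add 1 → 00101110111 = 375, so the value is -375.
(Equivalently: 1673 - 2^11 = 1673 - 2048 = -375.)

-375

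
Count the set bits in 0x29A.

5

0x29A = 1010011010
Count the 1s: 1 + 1 + 1 + 1 + 1 = 5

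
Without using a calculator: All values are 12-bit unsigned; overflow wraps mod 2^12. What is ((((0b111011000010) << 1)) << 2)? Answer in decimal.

0b111011000010 = 111011000010
→ << 1 (mod 2^12) → 110110000100 = 3460
→ << 2 (mod 2^12) → 011000010000 = 1552

1552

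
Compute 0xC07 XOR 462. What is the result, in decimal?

3529

0xC07 = 110000000111
462 = 000111001110
XOR → 110111001001 = 3529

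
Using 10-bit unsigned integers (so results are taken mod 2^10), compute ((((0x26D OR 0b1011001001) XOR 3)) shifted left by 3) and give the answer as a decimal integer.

0x26D = 1001101101
0b1011001001 = 1011001001
→ OR → 1011101101 = 749
3 = 0000000011
→ XOR → 1011101110 = 750
→ shifted left by 3 (mod 2^10) → 1101110000 = 880

880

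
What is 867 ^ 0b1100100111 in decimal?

867 = 1101100011
b = 1100100111
XOR → 0001000100 = 68

68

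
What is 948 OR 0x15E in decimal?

948 = 1110110100
0x15E = 0101011110
 OR → 1111111110 = 1022

1022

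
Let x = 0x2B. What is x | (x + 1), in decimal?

x = 101011 = 43
x + 1 = 101100
OR    = 101111 = 47
(x | (x + 1) sets the lowest cleared bit.)

47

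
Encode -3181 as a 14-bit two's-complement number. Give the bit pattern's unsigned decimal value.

13203

3181 in 14 bits: 00110001101101
Invert: 11001110010010
Add 1:  11001110010011 = 13203
(Check: 2^14 - 3181 = 16384 - 3181 = 13203.)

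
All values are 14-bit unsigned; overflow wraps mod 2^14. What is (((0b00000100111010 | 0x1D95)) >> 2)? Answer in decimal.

0b00000100111010 = 00000100111010
0x1D95 = 01110110010101
→ | → 01110110111111 = 7615
→ >> 2 → 00011101101111 = 1903

1903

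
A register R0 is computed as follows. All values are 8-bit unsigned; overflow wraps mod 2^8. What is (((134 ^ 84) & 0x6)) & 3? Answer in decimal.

2

134 = 10000110
84 = 01010100
→ ^ → 11010010 = 210
0x6 = 00000110
→ & → 00000010 = 2
3 = 00000011
→ & → 00000010 = 2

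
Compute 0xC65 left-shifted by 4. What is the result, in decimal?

50768

0xC65 = 0000110001100101
shift left by 4 → 1100011001010000 = 50768
(equivalently, 3173 × 2^4 = 3173 × 16)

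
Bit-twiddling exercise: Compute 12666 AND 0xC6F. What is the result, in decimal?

106

12666 = 11000101111010
0xC6F = 00110001101111
AND → 00000001101010 = 106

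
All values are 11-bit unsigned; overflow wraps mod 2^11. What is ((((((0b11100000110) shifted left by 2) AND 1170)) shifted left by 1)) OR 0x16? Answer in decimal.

54

0b11100000110 = 11100000110
→ shifted left by 2 (mod 2^11) → 10000011000 = 1048
1170 = 10010010010
→ AND → 10000010000 = 1040
→ shifted left by 1 (mod 2^11) → 00000100000 = 32
0x16 = 00000010110
→ OR → 00000110110 = 54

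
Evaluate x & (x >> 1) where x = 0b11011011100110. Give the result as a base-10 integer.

4706

x = 11011011100110 = 14054
x>>1 = 01101101110011
AND  = 01001001100010 = 4706
(x & (x >> 1) has a 1 wherever x has two consecutive 1 bits.)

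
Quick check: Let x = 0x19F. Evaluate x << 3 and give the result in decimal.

3320

0x19F = 000110011111
shift left by 3 → 110011111000 = 3320
(equivalently, 415 × 2^3 = 415 × 8)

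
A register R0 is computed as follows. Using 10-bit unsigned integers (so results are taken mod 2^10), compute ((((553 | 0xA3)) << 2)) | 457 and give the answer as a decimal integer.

1005

553 = 1000101001
0xA3 = 0010100011
→ | → 1010101011 = 683
→ << 2 (mod 2^10) → 1010101100 = 684
457 = 0111001001
→ | → 1111101101 = 1005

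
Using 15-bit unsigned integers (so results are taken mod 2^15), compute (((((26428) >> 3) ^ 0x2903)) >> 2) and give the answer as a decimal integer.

26428 = 110011100111100
→ >> 3 → 000110011100111 = 3303
0x2903 = 010100100000011
→ ^ → 010010111100100 = 9700
→ >> 2 → 000100101111001 = 2425

2425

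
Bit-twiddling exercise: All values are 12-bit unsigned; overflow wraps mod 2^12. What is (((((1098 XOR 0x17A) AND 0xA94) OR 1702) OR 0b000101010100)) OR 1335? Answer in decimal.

2039

1098 = 010001001010
0x17A = 000101111010
→ XOR → 010100110000 = 1328
0xA94 = 101010010100
→ AND → 000000010000 = 16
1702 = 011010100110
→ OR → 011010110110 = 1718
0b000101010100 = 000101010100
→ OR → 011111110110 = 2038
1335 = 010100110111
→ OR → 011111110111 = 2039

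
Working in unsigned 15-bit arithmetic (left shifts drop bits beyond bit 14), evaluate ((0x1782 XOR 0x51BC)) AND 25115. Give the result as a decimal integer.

16922

0x1782 = 001011110000010
0x51BC = 101000110111100
→ XOR → 100011000111110 = 17982
25115 = 110001000011011
→ AND → 100001000011010 = 16922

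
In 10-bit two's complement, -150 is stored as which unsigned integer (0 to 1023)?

150 in 10 bits: 0010010110
Invert: 1101101001
Add 1:  1101101010 = 874
(Check: 2^10 - 150 = 1024 - 150 = 874.)

874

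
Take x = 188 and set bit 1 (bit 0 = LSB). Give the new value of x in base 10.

x = 10111100
bit 1 is currently 0; set it via x | (1 << 1) = x | 2
→ 10111110 = 190

190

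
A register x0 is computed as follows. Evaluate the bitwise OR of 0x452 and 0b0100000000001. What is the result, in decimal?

3155

0x452 = 010001010010
b = 100000000001
 OR → 110001010011 = 3155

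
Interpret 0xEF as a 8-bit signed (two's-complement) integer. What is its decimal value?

pattern = 11101111 (MSB is 1 ⇒ negative)
Invert: 00010000, add 1 → 00010001 = 17, so the value is -17.
(Equivalently: 239 - 2^8 = 239 - 256 = -17.)

-17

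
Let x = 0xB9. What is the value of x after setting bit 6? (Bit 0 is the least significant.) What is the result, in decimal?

x = 0010111001
bit 6 is currently 0; set it via x | (1 << 6) = x | 64
→ 0011111001 = 249

249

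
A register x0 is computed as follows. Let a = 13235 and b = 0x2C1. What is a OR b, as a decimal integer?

13235 = 11001110110011
0x2C1 = 00001011000001
 OR → 11001111110011 = 13299

13299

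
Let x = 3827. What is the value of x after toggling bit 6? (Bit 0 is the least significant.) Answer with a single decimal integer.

3763

x = 0111011110011
bit 6 is currently 1; toggle it via x ^ (1 << 6) = x ^ 64
→ 0111010110011 = 3763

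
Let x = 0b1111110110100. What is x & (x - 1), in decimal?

8112

x = 1111110110100 = 8116
x - 1 = 1111110110011
AND   = 1111110110000 = 8112
(x & (x - 1) clears the lowest set bit of x.)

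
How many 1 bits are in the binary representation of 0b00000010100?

2

n = 10100
Count the 1s: 1 + 1 = 2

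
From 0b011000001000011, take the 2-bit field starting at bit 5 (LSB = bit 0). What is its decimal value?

v = 011000001000011
Shift right by 5: 0110000010
Mask low 2 bits: 10 = 2

2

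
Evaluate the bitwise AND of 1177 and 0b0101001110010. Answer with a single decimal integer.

1177 = 010010011001
b = 101001110010
AND → 000000010000 = 16

16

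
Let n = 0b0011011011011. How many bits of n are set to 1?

n = 11011011011
Count the 1s: 1 + 1 + 1 + 1 + 1 + 1 + 1 + 1 = 8

8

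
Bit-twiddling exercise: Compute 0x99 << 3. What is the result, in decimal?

1224

0x99 = 00010011001
shift left by 3 → 10011001000 = 1224
(equivalently, 153 × 2^3 = 153 × 8)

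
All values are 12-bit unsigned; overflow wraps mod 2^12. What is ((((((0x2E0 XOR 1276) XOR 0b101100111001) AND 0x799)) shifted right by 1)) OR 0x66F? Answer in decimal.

1775

0x2E0 = 001011100000
1276 = 010011111100
→ XOR → 011000011100 = 1564
0b101100111001 = 101100111001
→ XOR → 110100100101 = 3365
0x799 = 011110011001
→ AND → 010100000001 = 1281
→ shifted right by 1 → 001010000000 = 640
0x66F = 011001101111
→ OR → 011011101111 = 1775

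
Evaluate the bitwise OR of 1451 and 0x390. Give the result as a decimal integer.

1451 = 10110101011
0x390 = 01110010000
 OR → 11110111011 = 1979

1979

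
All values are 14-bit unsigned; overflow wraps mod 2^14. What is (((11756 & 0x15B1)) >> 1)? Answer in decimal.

720

11756 = 10110111101100
0x15B1 = 01010110110001
→ & → 00010110100000 = 1440
→ >> 1 → 00001011010000 = 720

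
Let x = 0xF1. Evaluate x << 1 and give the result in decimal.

0xF1 = 011110001
shift left by 1 → 111100010 = 482
(equivalently, 241 × 2^1 = 241 × 2)

482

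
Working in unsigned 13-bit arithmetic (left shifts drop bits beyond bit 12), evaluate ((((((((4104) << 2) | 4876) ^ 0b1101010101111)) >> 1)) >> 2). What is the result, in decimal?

304

4104 = 1000000001000
→ << 2 (mod 2^13) → 0000000100000 = 32
4876 = 1001100001100
→ | → 1001100101100 = 4908
0b1101010101111 = 1101010101111
→ ^ → 0100110000011 = 2435
→ >> 1 → 0010011000001 = 1217
→ >> 2 → 0000100110000 = 304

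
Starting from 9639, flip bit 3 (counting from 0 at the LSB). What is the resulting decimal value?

x = 10010110100111
bit 3 is currently 0; toggle it via x ^ (1 << 3) = x ^ 8
→ 10010110101111 = 9647

9647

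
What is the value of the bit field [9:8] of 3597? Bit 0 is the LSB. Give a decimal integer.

2

v = 0111000001101
Shift right by 8: 01110
Mask low 2 bits: 10 = 2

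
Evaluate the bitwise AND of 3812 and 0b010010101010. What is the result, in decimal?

1184

3812 = 111011100100
b = 010010101010
AND → 010010100000 = 1184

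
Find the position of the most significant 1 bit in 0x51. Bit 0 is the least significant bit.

6

0x51 = 1010001
The topmost 1 is at position 6 (since 2^6 = 64 ≤ 81 < 128).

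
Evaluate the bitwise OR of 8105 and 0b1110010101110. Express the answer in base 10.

8111

8105 = 1111110101001
b = 1110010101110
 OR → 1111110101111 = 8111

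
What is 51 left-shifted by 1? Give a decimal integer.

51 = 0110011
shift left by 1 → 1100110 = 102
(equivalently, 51 × 2^1 = 51 × 2)

102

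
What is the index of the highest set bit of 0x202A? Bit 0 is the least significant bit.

0x202A = 10000000101010
The topmost 1 is at position 13 (since 2^13 = 8192 ≤ 8234 < 16384).

13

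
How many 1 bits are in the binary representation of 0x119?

0x119 = 100011001
Count the 1s: 1 + 1 + 1 + 1 = 4

4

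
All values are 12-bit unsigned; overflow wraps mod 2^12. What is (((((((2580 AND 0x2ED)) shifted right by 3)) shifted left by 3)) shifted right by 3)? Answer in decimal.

2580 = 101000010100
0x2ED = 001011101101
→ AND → 001000000100 = 516
→ shifted right by 3 → 000001000000 = 64
→ shifted left by 3 (mod 2^12) → 001000000000 = 512
→ shifted right by 3 → 000001000000 = 64

64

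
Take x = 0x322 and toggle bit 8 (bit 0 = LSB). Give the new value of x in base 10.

x = 1100100010
bit 8 is currently 1; toggle it via x ^ (1 << 8) = x ^ 256
→ 1000100010 = 546

546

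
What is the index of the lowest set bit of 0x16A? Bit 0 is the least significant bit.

1

0x16A = 101101010
Trailing zeros: 1, so the lowest set bit is bit 1 (value 2).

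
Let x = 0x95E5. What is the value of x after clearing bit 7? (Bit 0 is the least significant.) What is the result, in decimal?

x = 1001010111100101
bit 7 is currently 1; clear it via x & ~(1 << 7) = x & ~128
→ 1001010101100101 = 38245

38245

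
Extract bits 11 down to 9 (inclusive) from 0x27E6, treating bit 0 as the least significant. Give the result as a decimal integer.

v = 10011111100110
Shift right by 9: 10011
Mask low 3 bits: 011 = 3

3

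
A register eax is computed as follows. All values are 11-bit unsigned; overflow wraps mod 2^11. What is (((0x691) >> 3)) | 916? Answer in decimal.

0x691 = 11010010001
→ >> 3 → 00011010010 = 210
916 = 01110010100
→ | → 01111010110 = 982

982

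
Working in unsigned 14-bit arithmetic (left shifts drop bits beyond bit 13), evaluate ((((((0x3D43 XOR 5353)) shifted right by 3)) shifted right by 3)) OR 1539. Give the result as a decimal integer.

1703

0x3D43 = 11110101000011
5353 = 01010011101001
→ XOR → 10100110101010 = 10666
→ shifted right by 3 → 00010100110101 = 1333
→ shifted right by 3 → 00000010100110 = 166
1539 = 00011000000011
→ OR → 00011010100111 = 1703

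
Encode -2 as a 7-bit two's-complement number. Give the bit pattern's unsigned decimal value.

126

2 in 7 bits: 0000010
Invert: 1111101
Add 1:  1111110 = 126
(Check: 2^7 - 2 = 128 - 2 = 126.)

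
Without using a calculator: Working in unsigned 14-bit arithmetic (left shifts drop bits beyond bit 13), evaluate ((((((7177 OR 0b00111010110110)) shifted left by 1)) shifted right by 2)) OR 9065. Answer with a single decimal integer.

12159

7177 = 01110000001001
0b00111010110110 = 00111010110110
→ OR → 01111010111111 = 7871
→ shifted left by 1 (mod 2^14) → 11110101111110 = 15742
→ shifted right by 2 → 00111101011111 = 3935
9065 = 10001101101001
→ OR → 10111101111111 = 12159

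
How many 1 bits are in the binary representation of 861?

861 = 1101011101
Count the 1s: 1 + 1 + 1 + 1 + 1 + 1 + 1 = 7

7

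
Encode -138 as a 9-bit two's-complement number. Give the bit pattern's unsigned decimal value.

138 in 9 bits: 010001010
Invert: 101110101
Add 1:  101110110 = 374
(Check: 2^9 - 138 = 512 - 138 = 374.)

374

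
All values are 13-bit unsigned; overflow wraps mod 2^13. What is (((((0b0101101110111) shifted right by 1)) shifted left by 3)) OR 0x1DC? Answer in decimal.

3548

0b0101101110111 = 0101101110111
→ shifted right by 1 → 0010110111011 = 1467
→ shifted left by 3 (mod 2^13) → 0110111011000 = 3544
0x1DC = 0000111011100
→ OR → 0110111011100 = 3548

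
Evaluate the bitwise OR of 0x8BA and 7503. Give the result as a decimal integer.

0x8BA = 0100010111010
7503 = 1110101001111
 OR → 1110111111111 = 7679

7679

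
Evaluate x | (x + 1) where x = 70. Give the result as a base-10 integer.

71

x = 1000110 = 70
x + 1 = 1000111
OR    = 1000111 = 71
(x | (x + 1) sets the lowest cleared bit.)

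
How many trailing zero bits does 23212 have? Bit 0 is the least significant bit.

2

23212 = 101101010101100
Trailing zeros: 2, so the lowest set bit is bit 2 (value 4).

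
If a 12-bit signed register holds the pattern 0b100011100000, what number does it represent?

-1824

pattern = 100011100000 (MSB is 1 ⇒ negative)
Invert: 011100011111, add 1 → 011100100000 = 1824, so the value is -1824.
(Equivalently: 2272 - 2^12 = 2272 - 4096 = -1824.)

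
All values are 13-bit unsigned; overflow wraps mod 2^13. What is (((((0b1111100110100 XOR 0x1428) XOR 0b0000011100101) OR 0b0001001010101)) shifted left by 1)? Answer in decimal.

0b1111100110100 = 1111100110100
0x1428 = 1010000101000
→ XOR → 0101100011100 = 2844
0b0000011100101 = 0000011100101
→ XOR → 0101111111001 = 3065
0b0001001010101 = 0001001010101
→ OR → 0101111111101 = 3069
→ shifted left by 1 (mod 2^13) → 1011111111010 = 6138

6138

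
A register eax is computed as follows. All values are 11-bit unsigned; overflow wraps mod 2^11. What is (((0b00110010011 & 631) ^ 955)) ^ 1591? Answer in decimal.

0b00110010011 = 00110010011
631 = 01001110111
→ & → 00000010011 = 19
955 = 01110111011
→ ^ → 01110101000 = 936
1591 = 11000110111
→ ^ → 10110011111 = 1439

1439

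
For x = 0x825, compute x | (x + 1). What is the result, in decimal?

x = 100000100101 = 2085
x + 1 = 100000100110
OR    = 100000100111 = 2087
(x | (x + 1) sets the lowest cleared bit.)

2087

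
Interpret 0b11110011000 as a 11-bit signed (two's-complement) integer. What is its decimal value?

pattern = 11110011000 (MSB is 1 ⇒ negative)
Invert: 00001100111, add 1 → 00001101000 = 104, so the value is -104.
(Equivalently: 1944 - 2^11 = 1944 - 2048 = -104.)

-104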